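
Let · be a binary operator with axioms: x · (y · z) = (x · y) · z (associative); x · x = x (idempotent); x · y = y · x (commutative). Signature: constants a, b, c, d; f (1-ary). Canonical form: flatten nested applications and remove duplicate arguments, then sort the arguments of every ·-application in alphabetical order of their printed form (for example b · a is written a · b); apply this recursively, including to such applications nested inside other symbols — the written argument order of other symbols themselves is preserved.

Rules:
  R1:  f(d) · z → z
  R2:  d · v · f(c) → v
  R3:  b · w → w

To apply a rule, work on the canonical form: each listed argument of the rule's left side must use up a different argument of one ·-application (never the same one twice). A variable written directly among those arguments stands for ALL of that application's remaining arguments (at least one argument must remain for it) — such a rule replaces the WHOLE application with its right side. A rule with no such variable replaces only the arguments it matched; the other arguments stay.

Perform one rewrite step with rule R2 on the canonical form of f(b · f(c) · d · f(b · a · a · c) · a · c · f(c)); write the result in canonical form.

Canonical form:  f(a · b · c · d · f(a · b · c) · f(c))
Apply R2:  consuming d, f(c);  v := a · b · c · f(a · b · c)
Every leftover argument binds to the variable; the entire application is replaced.
New term:  f(a · b · c · f(a · b · c))

Answer: f(a · b · c · f(a · b · c))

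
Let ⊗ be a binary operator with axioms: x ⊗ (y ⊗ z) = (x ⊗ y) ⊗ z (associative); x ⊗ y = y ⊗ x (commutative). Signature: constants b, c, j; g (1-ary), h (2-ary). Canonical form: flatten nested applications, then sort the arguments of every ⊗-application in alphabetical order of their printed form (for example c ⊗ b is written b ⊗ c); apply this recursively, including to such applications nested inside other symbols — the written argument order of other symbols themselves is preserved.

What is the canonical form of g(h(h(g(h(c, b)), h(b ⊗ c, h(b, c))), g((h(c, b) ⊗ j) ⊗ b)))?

Answer: g(h(h(g(h(c, b)), h(b ⊗ c, h(b, c))), g(b ⊗ h(c, b) ⊗ j)))

Derivation:
Descend into:  (h(c, b) ⊗ j) ⊗ b
Merge nested applications:  h(c, b) ⊗ j ⊗ b
Sort arguments:  b ⊗ h(c, b) ⊗ j
Rebuild:  g(h(h(g(h(c, b)), h(b ⊗ c, h(b, c))), g(b ⊗ h(c, b) ⊗ j)))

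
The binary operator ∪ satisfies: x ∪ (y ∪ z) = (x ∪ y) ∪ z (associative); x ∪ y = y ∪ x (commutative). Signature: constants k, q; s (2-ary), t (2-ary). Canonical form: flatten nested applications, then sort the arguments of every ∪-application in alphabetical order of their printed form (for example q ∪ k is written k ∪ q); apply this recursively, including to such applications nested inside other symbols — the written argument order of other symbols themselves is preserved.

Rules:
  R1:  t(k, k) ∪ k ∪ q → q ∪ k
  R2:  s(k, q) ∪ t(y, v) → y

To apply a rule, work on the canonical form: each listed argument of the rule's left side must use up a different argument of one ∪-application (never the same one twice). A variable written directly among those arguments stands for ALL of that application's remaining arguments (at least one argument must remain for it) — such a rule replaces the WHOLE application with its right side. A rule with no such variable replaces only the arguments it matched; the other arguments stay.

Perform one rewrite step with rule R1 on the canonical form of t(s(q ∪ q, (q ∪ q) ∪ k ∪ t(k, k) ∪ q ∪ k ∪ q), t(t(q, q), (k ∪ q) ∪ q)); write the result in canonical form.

Canonical form:  t(s(q ∪ q, k ∪ k ∪ q ∪ q ∪ q ∪ q ∪ t(k, k)), t(t(q, q), k ∪ q ∪ q))
Match R1:  consume k, q, t(k, k)
Result:  t(s(q ∪ q, k ∪ k ∪ q ∪ q ∪ q ∪ q), t(t(q, q), k ∪ q ∪ q))

Answer: t(s(q ∪ q, k ∪ k ∪ q ∪ q ∪ q ∪ q), t(t(q, q), k ∪ q ∪ q))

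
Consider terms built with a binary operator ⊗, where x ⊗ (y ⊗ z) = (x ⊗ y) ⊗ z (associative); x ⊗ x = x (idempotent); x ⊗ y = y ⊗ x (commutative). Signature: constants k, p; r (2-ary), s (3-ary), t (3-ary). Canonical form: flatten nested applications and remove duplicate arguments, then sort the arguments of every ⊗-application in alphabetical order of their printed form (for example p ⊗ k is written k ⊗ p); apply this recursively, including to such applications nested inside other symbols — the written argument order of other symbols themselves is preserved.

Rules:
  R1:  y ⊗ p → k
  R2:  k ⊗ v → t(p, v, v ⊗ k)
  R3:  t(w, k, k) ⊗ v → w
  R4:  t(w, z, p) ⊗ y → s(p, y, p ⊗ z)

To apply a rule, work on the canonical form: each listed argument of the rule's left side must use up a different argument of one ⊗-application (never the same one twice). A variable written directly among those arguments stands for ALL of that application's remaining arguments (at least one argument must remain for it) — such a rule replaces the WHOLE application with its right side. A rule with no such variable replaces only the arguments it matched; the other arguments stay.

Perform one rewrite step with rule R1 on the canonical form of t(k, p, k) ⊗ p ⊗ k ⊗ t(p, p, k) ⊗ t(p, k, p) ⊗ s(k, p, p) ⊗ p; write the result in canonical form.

Canonical form:  k ⊗ p ⊗ s(k, p, p) ⊗ t(k, p, k) ⊗ t(p, k, p) ⊗ t(p, p, k)
R1 matches:  uses p;  y := k ⊗ s(k, p, p) ⊗ t(k, p, k) ⊗ t(p, k, p) ⊗ t(p, p, k)
Every leftover argument binds to the variable; the entire application is replaced.
New term:  k

Answer: k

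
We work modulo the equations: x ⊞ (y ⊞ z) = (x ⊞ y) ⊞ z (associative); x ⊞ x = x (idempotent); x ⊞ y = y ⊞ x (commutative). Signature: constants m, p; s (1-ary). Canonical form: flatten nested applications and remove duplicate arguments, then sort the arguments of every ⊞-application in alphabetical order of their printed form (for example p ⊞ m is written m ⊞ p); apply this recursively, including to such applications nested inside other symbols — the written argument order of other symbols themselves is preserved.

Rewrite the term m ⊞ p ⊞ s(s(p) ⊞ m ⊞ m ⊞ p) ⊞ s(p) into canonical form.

Answer: m ⊞ p ⊞ s(m ⊞ p ⊞ s(p)) ⊞ s(p)

Derivation:
Canonicalize subterm:  s(s(p) ⊞ m ⊞ m ⊞ p)  →  s(m ⊞ p ⊞ s(p))
Sort arguments:  m ⊞ p ⊞ s(m ⊞ p ⊞ s(p)) ⊞ s(p)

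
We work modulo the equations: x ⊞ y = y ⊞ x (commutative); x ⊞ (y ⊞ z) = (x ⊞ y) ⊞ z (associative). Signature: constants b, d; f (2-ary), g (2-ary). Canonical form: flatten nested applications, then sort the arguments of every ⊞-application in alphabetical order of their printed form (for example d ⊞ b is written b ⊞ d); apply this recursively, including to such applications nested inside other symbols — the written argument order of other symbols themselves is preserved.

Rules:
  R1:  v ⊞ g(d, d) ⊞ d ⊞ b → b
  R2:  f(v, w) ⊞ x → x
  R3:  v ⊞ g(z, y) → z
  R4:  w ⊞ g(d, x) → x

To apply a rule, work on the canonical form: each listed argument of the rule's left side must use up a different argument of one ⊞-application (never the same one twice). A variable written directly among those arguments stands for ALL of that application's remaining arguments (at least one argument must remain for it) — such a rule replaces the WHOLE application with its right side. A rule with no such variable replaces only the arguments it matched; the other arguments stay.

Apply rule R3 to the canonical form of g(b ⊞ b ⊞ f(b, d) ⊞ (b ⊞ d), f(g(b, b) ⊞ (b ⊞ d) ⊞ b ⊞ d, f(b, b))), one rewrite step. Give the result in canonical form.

Canonical form:  g(b ⊞ b ⊞ b ⊞ d ⊞ f(b, d), f(b ⊞ b ⊞ d ⊞ d ⊞ g(b, b), f(b, b)))
Apply R3:  consuming g(b, b);  v := b ⊞ b ⊞ d ⊞ d, y := b, z := b
The extension variable absorbs all remaining arguments, so the whole application is rewritten.
Giving:  g(b ⊞ b ⊞ b ⊞ d ⊞ f(b, d), f(b, f(b, b)))

Answer: g(b ⊞ b ⊞ b ⊞ d ⊞ f(b, d), f(b, f(b, b)))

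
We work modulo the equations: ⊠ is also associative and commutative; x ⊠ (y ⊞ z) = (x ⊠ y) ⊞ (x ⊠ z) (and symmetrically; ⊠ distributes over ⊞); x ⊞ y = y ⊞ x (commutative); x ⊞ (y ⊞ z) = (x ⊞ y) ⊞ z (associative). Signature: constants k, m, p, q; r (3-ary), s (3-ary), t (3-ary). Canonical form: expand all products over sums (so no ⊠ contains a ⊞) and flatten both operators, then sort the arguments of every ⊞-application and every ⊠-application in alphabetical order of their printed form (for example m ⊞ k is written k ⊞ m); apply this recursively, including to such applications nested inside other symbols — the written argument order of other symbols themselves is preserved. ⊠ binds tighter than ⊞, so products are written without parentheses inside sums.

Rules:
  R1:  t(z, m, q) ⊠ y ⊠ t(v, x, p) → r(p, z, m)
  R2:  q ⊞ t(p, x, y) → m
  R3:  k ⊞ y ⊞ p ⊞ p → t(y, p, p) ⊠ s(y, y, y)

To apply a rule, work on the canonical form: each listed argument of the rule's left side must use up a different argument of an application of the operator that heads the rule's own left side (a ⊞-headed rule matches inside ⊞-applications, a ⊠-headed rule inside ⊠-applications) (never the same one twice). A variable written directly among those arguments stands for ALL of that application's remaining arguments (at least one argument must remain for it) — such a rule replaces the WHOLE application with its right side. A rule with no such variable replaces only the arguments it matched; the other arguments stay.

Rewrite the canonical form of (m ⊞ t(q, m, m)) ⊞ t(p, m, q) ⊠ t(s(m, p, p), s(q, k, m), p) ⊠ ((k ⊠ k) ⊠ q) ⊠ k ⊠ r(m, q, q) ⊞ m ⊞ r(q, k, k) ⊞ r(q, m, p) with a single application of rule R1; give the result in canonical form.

Canonical form:  k ⊠ k ⊠ k ⊠ q ⊠ r(m, q, q) ⊠ t(p, m, q) ⊠ t(s(m, p, p), s(q, k, m), p) ⊞ m ⊞ m ⊞ r(q, k, k) ⊞ r(q, m, p) ⊞ t(q, m, m)
Apply R1:  consuming t(p, m, q), t(s(m, p, p), s(q, k, m), p);  v := s(m, p, p), x := s(q, k, m), y := k ⊠ k ⊠ k ⊠ q ⊠ r(m, q, q), z := p
The extension variable absorbs all remaining arguments, so the whole application is rewritten.
Result:  m ⊞ m ⊞ r(p, p, m) ⊞ r(q, k, k) ⊞ r(q, m, p) ⊞ t(q, m, m)

Answer: m ⊞ m ⊞ r(p, p, m) ⊞ r(q, k, k) ⊞ r(q, m, p) ⊞ t(q, m, m)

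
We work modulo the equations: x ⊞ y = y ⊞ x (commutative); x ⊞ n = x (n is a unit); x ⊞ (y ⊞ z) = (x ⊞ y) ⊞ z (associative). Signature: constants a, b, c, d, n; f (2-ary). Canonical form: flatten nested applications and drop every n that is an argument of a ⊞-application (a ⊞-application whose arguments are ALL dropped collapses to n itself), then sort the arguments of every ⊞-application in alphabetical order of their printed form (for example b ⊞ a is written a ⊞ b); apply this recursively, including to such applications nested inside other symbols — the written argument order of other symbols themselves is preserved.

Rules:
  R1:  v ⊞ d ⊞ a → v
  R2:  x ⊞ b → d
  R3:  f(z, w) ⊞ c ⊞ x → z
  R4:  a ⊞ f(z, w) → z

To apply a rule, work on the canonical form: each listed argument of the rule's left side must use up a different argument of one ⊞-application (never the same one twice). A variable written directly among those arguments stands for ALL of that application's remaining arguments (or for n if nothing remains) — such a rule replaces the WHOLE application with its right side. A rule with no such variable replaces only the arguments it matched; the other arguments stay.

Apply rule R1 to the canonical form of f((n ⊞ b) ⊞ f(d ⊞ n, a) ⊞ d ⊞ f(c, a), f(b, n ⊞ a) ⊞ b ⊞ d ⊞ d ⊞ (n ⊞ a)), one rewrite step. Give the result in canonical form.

Canonical form:  f(b ⊞ d ⊞ f(c, a) ⊞ f(d, a), a ⊞ b ⊞ d ⊞ d ⊞ f(b, a))
Apply R1:  consuming a, d;  v := b ⊞ d ⊞ f(b, a)
Every leftover argument binds to the variable; the entire application is replaced.
Giving:  f(b ⊞ d ⊞ f(c, a) ⊞ f(d, a), b ⊞ d ⊞ f(b, a))

Answer: f(b ⊞ d ⊞ f(c, a) ⊞ f(d, a), b ⊞ d ⊞ f(b, a))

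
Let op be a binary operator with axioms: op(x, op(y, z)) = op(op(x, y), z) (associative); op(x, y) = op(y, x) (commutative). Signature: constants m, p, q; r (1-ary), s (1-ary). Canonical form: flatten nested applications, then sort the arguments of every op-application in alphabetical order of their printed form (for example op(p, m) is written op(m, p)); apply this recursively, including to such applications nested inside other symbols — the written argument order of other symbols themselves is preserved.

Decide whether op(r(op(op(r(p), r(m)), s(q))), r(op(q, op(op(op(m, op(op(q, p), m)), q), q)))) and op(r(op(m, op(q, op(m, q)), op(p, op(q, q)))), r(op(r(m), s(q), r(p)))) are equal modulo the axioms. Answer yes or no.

Left:  op(r(op(op(r(p), r(m)), s(q))), r(op(q, op(op(op(m, op(op(q, p), m)), q), q))))
  Simplify inside:  r(op(op(r(p), r(m)), s(q)))  →  r(op(r(m), r(p), s(q)))
  Simplify inside:  r(op(q, op(op(op(m, op(op(q, p), m)), q), q)))  →  r(op(m, m, p, q, q, q, q))
  Sort arguments:  op(r(op(m, m, p, q, q, q, q)), r(op(r(m), r(p), s(q))))
Right:  op(r(op(m, op(q, op(m, q)), op(p, op(q, q)))), r(op(r(m), s(q), r(p))))
  Canonicalize subterm:  r(op(m, op(q, op(m, q)), op(p, op(q, q))))  →  r(op(m, m, p, q, q, q, q))
  Inside:  r(op(r(m), s(q), r(p)))  →  r(op(r(m), r(p), s(q)))
  Order the arguments:  op(r(op(m, m, p, q, q, q, q)), r(op(r(m), r(p), s(q))))

Answer: yes — both canonical forms are op(r(op(m, m, p, q, q, q, q)), r(op(r(m), r(p), s(q))))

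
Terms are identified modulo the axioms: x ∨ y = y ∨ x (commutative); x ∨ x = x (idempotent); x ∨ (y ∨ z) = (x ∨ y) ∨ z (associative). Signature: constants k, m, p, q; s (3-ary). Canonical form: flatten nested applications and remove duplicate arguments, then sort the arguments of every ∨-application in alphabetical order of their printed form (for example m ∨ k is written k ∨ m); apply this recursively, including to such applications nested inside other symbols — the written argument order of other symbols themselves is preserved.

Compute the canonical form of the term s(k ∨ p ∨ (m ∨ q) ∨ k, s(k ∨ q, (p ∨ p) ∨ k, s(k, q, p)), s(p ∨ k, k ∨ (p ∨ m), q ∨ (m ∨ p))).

Work inside:  k ∨ p ∨ (m ∨ q) ∨ k
Merge nested applications:  k ∨ p ∨ m ∨ q ∨ k
Deduplicate:  drop duplicate k
Sort:  k ∨ m ∨ p ∨ q
Put back:  s(k ∨ m ∨ p ∨ q, s(k ∨ q, k ∨ p, s(k, q, p)), s(k ∨ p, k ∨ m ∨ p, m ∨ p ∨ q))

Answer: s(k ∨ m ∨ p ∨ q, s(k ∨ q, k ∨ p, s(k, q, p)), s(k ∨ p, k ∨ m ∨ p, m ∨ p ∨ q))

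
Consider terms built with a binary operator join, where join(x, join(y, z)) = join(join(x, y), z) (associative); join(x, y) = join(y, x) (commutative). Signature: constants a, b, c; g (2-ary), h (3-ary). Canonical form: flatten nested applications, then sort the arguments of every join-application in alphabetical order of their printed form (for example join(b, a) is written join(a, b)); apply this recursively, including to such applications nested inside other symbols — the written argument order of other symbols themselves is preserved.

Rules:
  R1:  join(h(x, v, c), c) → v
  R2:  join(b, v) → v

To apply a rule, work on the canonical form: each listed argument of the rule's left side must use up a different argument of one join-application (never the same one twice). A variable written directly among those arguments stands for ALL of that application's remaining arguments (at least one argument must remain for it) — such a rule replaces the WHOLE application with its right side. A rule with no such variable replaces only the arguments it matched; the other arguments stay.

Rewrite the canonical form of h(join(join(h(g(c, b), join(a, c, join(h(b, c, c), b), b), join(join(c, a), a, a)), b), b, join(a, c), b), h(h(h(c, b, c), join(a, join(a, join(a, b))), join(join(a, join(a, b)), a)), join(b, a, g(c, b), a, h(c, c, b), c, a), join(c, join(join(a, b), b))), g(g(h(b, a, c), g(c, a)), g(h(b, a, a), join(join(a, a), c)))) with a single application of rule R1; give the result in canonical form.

Canonical form:  h(join(a, b, b, b, c, h(g(c, b), join(a, b, b, c, h(b, c, c)), join(a, a, a, c))), h(h(h(c, b, c), join(a, a, a, b), join(a, a, a, b)), join(a, a, a, b, c, g(c, b), h(c, c, b)), join(a, b, b, c)), g(g(h(b, a, c), g(c, a)), g(h(b, a, a), join(a, a, c))))
Apply R1:  consuming c, h(b, c, c);  v := c, x := b
Giving:  h(join(a, b, b, b, c, h(g(c, b), join(a, b, b, c), join(a, a, a, c))), h(h(h(c, b, c), join(a, a, a, b), join(a, a, a, b)), join(a, a, a, b, c, g(c, b), h(c, c, b)), join(a, b, b, c)), g(g(h(b, a, c), g(c, a)), g(h(b, a, a), join(a, a, c))))

Answer: h(join(a, b, b, b, c, h(g(c, b), join(a, b, b, c), join(a, a, a, c))), h(h(h(c, b, c), join(a, a, a, b), join(a, a, a, b)), join(a, a, a, b, c, g(c, b), h(c, c, b)), join(a, b, b, c)), g(g(h(b, a, c), g(c, a)), g(h(b, a, a), join(a, a, c))))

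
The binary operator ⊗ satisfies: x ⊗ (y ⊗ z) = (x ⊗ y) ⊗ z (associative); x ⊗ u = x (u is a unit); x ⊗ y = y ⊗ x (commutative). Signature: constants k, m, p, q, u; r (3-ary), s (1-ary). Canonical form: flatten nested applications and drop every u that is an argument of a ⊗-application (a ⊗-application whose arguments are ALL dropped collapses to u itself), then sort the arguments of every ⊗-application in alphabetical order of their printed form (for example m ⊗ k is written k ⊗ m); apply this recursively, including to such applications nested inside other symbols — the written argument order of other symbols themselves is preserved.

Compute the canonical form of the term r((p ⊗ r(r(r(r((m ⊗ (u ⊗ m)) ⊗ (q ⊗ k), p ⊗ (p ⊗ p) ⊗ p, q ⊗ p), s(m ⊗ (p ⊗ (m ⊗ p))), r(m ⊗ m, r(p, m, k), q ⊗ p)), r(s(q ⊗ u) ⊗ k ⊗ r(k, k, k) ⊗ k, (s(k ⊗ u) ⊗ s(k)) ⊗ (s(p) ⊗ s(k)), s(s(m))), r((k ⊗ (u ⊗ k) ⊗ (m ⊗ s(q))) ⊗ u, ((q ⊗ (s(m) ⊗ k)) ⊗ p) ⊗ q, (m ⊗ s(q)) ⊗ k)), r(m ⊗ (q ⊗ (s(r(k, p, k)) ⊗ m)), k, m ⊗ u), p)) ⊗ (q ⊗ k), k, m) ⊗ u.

Inside:  r((p ⊗ r(r(r(r((m ⊗ (u ⊗ m)) ⊗ (q ⊗ k), p ⊗ (p ⊗ p) ⊗ p, q ⊗ p), s(m ⊗ (p ⊗ (m ⊗ p))), r(m ⊗ m, r(p, m, k), q ⊗ p)), r(s(q ⊗ u) ⊗ k ⊗ r(k, k, k) ⊗ k, (s(k ⊗ u) ⊗ s(k)) ⊗ (s(p) ⊗ s(k)), s(s(m))), r((k ⊗ (u ⊗ k) ⊗ (m ⊗ s(q))) ⊗ u, ((q ⊗ (s(m) ⊗ k)) ⊗ p) ⊗ q, (m ⊗ s(q)) ⊗ k)), r(m ⊗ (q ⊗ (s(r(k, p, k)) ⊗ m)), k, m ⊗ u), p)) ⊗ (q ⊗ k), k, m)  →  r(k ⊗ p ⊗ q ⊗ r(r(r(r(k ⊗ m ⊗ m ⊗ q, p ⊗ p ⊗ p ⊗ p, p ⊗ q), s(m ⊗ m ⊗ p ⊗ p), r(m ⊗ m, r(p, m, k), p ⊗ q)), r(k ⊗ k ⊗ r(k, k, k) ⊗ s(q), s(k) ⊗ s(k) ⊗ s(k) ⊗ s(p), s(s(m))), r(k ⊗ k ⊗ m ⊗ s(q), k ⊗ p ⊗ q ⊗ q ⊗ s(m), k ⊗ m ⊗ s(q))), r(m ⊗ m ⊗ q ⊗ s(r(k, p, k)), k, m), p), k, m)
Units out:  drop u
Order the arguments:  r(k ⊗ p ⊗ q ⊗ r(r(r(r(k ⊗ m ⊗ m ⊗ q, p ⊗ p ⊗ p ⊗ p, p ⊗ q), s(m ⊗ m ⊗ p ⊗ p), r(m ⊗ m, r(p, m, k), p ⊗ q)), r(k ⊗ k ⊗ r(k, k, k) ⊗ s(q), s(k) ⊗ s(k) ⊗ s(k) ⊗ s(p), s(s(m))), r(k ⊗ k ⊗ m ⊗ s(q), k ⊗ p ⊗ q ⊗ q ⊗ s(m), k ⊗ m ⊗ s(q))), r(m ⊗ m ⊗ q ⊗ s(r(k, p, k)), k, m), p), k, m)

Answer: r(k ⊗ p ⊗ q ⊗ r(r(r(r(k ⊗ m ⊗ m ⊗ q, p ⊗ p ⊗ p ⊗ p, p ⊗ q), s(m ⊗ m ⊗ p ⊗ p), r(m ⊗ m, r(p, m, k), p ⊗ q)), r(k ⊗ k ⊗ r(k, k, k) ⊗ s(q), s(k) ⊗ s(k) ⊗ s(k) ⊗ s(p), s(s(m))), r(k ⊗ k ⊗ m ⊗ s(q), k ⊗ p ⊗ q ⊗ q ⊗ s(m), k ⊗ m ⊗ s(q))), r(m ⊗ m ⊗ q ⊗ s(r(k, p, k)), k, m), p), k, m)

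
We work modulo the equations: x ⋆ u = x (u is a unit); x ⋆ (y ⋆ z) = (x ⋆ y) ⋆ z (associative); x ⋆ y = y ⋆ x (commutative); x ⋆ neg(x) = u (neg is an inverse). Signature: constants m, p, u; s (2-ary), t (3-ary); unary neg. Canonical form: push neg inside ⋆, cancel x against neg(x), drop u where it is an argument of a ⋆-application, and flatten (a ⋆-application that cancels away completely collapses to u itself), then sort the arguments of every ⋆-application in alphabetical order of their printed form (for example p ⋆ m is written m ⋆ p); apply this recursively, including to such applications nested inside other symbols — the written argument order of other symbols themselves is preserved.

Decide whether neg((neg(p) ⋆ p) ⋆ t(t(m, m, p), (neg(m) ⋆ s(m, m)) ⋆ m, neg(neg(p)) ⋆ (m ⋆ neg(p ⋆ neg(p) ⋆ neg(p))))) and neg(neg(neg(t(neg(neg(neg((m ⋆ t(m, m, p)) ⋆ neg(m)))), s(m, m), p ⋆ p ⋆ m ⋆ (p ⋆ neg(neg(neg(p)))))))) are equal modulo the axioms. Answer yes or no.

Left:  neg((neg(p) ⋆ p) ⋆ t(t(m, m, p), (neg(m) ⋆ s(m, m)) ⋆ m, neg(neg(p)) ⋆ (m ⋆ neg(p ⋆ neg(p) ⋆ neg(p)))))
  Push neg inside:  distribute neg over ⋆ and collapse double neg
  Inverses cancel:  p cancels
  Collect terms:  neg(t(t(m, m, p), s(m, m), m ⋆ p ⋆ p))
Right:  neg(neg(neg(t(neg(neg(neg((m ⋆ t(m, m, p)) ⋆ neg(m)))), s(m, m), p ⋆ p ⋆ m ⋆ (p ⋆ neg(neg(neg(p))))))))
  Push neg inside:  distribute neg over ⋆ and collapse double neg
  Combine occurrences:  neg(t(neg(t(m, m, p)), s(m, m), m ⋆ p ⋆ p))

Answer: no — neg(t(t(m, m, p), s(m, m), m ⋆ p ⋆ p)) vs neg(t(neg(t(m, m, p)), s(m, m), m ⋆ p ⋆ p))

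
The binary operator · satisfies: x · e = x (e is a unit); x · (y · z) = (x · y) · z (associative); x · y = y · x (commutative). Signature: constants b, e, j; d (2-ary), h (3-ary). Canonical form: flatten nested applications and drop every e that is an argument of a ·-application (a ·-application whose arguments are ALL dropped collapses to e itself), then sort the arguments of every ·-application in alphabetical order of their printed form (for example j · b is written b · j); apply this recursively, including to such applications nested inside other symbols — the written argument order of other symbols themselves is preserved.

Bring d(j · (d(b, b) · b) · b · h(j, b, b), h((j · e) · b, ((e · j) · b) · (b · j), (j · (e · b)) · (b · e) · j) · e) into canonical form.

Descend into:  h((j · e) · b, ((e · j) · b) · (b · j), (j · (e · b)) · (b · e) · j) · e
Inside:  h((j · e) · b, ((e · j) · b) · (b · j), (j · (e · b)) · (b · e) · j)  →  h(b · j, b · b · j · j, b · b · j · j)
Unit:  drop e
Sort:  h(b · j, b · b · j · j, b · b · j · j)
Put back:  d(b · b · d(b, b) · h(j, b, b) · j, h(b · j, b · b · j · j, b · b · j · j))

Answer: d(b · b · d(b, b) · h(j, b, b) · j, h(b · j, b · b · j · j, b · b · j · j))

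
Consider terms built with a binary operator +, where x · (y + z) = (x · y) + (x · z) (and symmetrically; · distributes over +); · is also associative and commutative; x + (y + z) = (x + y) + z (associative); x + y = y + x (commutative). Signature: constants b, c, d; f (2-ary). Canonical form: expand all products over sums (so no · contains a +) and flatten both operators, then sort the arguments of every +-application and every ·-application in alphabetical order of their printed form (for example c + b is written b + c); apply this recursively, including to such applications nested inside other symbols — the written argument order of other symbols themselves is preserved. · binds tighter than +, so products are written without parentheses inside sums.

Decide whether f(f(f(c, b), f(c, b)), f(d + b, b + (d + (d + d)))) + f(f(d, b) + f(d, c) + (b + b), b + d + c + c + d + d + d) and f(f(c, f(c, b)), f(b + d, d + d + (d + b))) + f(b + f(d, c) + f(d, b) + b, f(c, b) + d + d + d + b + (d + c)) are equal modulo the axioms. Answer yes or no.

Answer: no — f(b + b + f(d, b) + f(d, c), b + c + c + d + d + d + d) + f(f(f(c, b), f(c, b)), f(b + d, b + d + d + d)) vs f(b + b + f(d, b) + f(d, c), b + c + d + d + d + d + f(c, b)) + f(f(c, f(c, b)), f(b + d, b + d + d + d))

Derivation:
Left:  f(f(f(c, b), f(c, b)), f(d + b, b + (d + (d + d)))) + f(f(d, b) + f(d, c) + (b + b), b + d + c + c + d + d + d)
  Merge nested applications:  f(f(f(c, b), f(c, b)), f(b + d, b + d + d + d)) + f(b + b + f(d, b) + f(d, c), b + c + c + d + d + d + d)
  Order the arguments:  f(b + b + f(d, b) + f(d, c), b + c + c + d + d + d + d) + f(f(f(c, b), f(c, b)), f(b + d, b + d + d + d))
Right:  f(f(c, f(c, b)), f(b + d, d + d + (d + b))) + f(b + f(d, c) + f(d, b) + b, f(c, b) + d + d + d + b + (d + c))
  Flatten:  f(f(c, f(c, b)), f(b + d, b + d + d + d)) + f(b + b + f(d, b) + f(d, c), b + c + d + d + d + d + f(c, b))
  Order the arguments:  f(b + b + f(d, b) + f(d, c), b + c + d + d + d + d + f(c, b)) + f(f(c, f(c, b)), f(b + d, b + d + d + d))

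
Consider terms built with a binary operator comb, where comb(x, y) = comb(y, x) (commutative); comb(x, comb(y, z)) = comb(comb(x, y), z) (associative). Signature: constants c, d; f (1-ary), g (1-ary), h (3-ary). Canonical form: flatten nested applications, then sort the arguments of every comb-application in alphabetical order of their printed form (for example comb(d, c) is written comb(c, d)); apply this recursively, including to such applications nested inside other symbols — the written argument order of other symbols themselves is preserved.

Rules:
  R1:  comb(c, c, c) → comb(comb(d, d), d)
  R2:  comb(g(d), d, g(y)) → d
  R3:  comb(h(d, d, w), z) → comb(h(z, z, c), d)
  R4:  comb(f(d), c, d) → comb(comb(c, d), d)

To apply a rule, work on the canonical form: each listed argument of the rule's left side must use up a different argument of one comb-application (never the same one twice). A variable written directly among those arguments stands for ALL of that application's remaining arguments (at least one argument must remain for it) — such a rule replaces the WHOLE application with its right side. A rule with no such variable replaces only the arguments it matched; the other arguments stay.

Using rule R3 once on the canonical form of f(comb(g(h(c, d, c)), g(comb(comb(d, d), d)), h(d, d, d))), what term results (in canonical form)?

Answer: f(comb(d, h(comb(g(comb(d, d, d)), g(h(c, d, c))), comb(g(comb(d, d, d)), g(h(c, d, c))), c)))

Derivation:
Canonical form:  f(comb(g(comb(d, d, d)), g(h(c, d, c)), h(d, d, d)))
Apply R3:  consuming h(d, d, d);  w := d, z := comb(g(comb(d, d, d)), g(h(c, d, c)))
The variable takes the whole remainder — replace the entire application.
Giving:  f(comb(d, h(comb(g(comb(d, d, d)), g(h(c, d, c))), comb(g(comb(d, d, d)), g(h(c, d, c))), c)))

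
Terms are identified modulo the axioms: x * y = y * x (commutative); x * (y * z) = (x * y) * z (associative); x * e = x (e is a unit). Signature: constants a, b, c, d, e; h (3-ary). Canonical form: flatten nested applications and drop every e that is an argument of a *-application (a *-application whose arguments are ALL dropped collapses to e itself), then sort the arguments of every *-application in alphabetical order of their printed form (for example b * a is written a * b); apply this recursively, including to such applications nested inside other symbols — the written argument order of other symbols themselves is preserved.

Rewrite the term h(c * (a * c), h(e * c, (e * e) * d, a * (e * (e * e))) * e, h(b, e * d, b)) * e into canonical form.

Simplify inside:  h(c * (a * c), h(e * c, (e * e) * d, a * (e * (e * e))) * e, h(b, e * d, b))  →  h(a * c * c, h(c, d, a), h(b, d, b))
Drop the unit:  drop e
Order the arguments:  h(a * c * c, h(c, d, a), h(b, d, b))

Answer: h(a * c * c, h(c, d, a), h(b, d, b))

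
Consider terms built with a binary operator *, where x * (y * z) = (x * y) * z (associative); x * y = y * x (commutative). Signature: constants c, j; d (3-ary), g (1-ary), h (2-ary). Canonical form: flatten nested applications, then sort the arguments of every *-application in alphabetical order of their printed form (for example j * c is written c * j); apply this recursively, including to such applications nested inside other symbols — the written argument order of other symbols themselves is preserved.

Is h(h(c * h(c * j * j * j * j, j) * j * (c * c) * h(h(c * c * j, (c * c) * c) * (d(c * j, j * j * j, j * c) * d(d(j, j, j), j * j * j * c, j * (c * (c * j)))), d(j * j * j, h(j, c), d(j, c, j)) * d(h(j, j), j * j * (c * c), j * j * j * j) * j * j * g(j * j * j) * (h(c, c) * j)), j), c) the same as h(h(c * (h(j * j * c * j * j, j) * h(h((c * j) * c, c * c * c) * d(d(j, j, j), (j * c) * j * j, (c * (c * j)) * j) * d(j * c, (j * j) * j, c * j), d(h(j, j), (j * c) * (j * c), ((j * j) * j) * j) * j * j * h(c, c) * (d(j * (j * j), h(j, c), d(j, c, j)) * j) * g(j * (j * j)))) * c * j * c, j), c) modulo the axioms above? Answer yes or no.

Left:  h(h(c * h(c * j * j * j * j, j) * j * (c * c) * h(h(c * c * j, (c * c) * c) * (d(c * j, j * j * j, j * c) * d(d(j, j, j), j * j * j * c, j * (c * (c * j)))), d(j * j * j, h(j, c), d(j, c, j)) * d(h(j, j), j * j * (c * c), j * j * j * j) * j * j * g(j * j * j) * (h(c, c) * j)), j), c)
  Work inside:  c * h(c * j * j * j * j, j) * j * (c * c) * h(h(c * c * j, (c * c) * c) * (d(c * j, j * j * j, j * c) * d(d(j, j, j), j * j * j * c, j * (c * (c * j)))), d(j * j * j, h(j, c), d(j, c, j)) * d(h(j, j), j * j * (c * c), j * j * j * j) * j * j * g(j * j * j) * (h(c, c) * j))
  Merge nested applications:  c * h(c * j * j * j * j, j) * j * c * c * h(h(c * c * j, (c * c) * c) * (d(c * j, j * j * j, j * c) * d(d(j, j, j), j * j * j * c, j * (c * (c * j)))), d(j * j * j, h(j, c), d(j, c, j)) * d(h(j, j), j * j * (c * c), j * j * j * j) * j * j * g(j * j * j) * (h(c, c) * j))
  Canonicalize subterm:  h(h(c * c * j, (c * c) * c) * (d(c * j, j * j * j, j * c) * d(d(j, j, j), j * j * j * c, j * (c * (c * j)))), d(j * j * j, h(j, c), d(j, c, j)) * d(h(j, j), j * j * (c * c), j * j * j * j) * j * j * g(j * j * j) * (h(c, c) * j))  →  h(d(c * j, j * j * j, c * j) * d(d(j, j, j), c * j * j * j, c * c * j * j) * h(c * c * j, c * c * c), d(h(j, j), c * c * j * j, j * j * j * j) * d(j * j * j, h(j, c), d(j, c, j)) * g(j * j * j) * h(c, c) * j * j * j)
  Sort arguments:  c * c * c * h(c * j * j * j * j, j) * h(d(c * j, j * j * j, c * j) * d(d(j, j, j), c * j * j * j, c * c * j * j) * h(c * c * j, c * c * c), d(h(j, j), c * c * j * j, j * j * j * j) * d(j * j * j, h(j, c), d(j, c, j)) * g(j * j * j) * h(c, c) * j * j * j) * j
  Put back:  h(h(c * c * c * h(c * j * j * j * j, j) * h(d(c * j, j * j * j, c * j) * d(d(j, j, j), c * j * j * j, c * c * j * j) * h(c * c * j, c * c * c), d(h(j, j), c * c * j * j, j * j * j * j) * d(j * j * j, h(j, c), d(j, c, j)) * g(j * j * j) * h(c, c) * j * j * j) * j, j), c)
Right:  h(h(c * (h(j * j * c * j * j, j) * h(h((c * j) * c, c * c * c) * d(d(j, j, j), (j * c) * j * j, (c * (c * j)) * j) * d(j * c, (j * j) * j, c * j), d(h(j, j), (j * c) * (j * c), ((j * j) * j) * j) * j * j * h(c, c) * (d(j * (j * j), h(j, c), d(j, c, j)) * j) * g(j * (j * j)))) * c * j * c, j), c)
  Focus inside:  c * (h(j * j * c * j * j, j) * h(h((c * j) * c, c * c * c) * d(d(j, j, j), (j * c) * j * j, (c * (c * j)) * j) * d(j * c, (j * j) * j, c * j), d(h(j, j), (j * c) * (j * c), ((j * j) * j) * j) * j * j * h(c, c) * (d(j * (j * j), h(j, c), d(j, c, j)) * j) * g(j * (j * j)))) * c * j * c
  Flatten:  c * h(j * j * c * j * j, j) * h(h((c * j) * c, c * c * c) * d(d(j, j, j), (j * c) * j * j, (c * (c * j)) * j) * d(j * c, (j * j) * j, c * j), d(h(j, j), (j * c) * (j * c), ((j * j) * j) * j) * j * j * h(c, c) * (d(j * (j * j), h(j, c), d(j, c, j)) * j) * g(j * (j * j))) * c * j * c
  Canonicalize subterm:  h(j * j * c * j * j, j)  →  h(c * j * j * j * j, j)
  Inside:  h(h((c * j) * c, c * c * c) * d(d(j, j, j), (j * c) * j * j, (c * (c * j)) * j) * d(j * c, (j * j) * j, c * j), d(h(j, j), (j * c) * (j * c), ((j * j) * j) * j) * j * j * h(c, c) * (d(j * (j * j), h(j, c), d(j, c, j)) * j) * g(j * (j * j)))  →  h(d(c * j, j * j * j, c * j) * d(d(j, j, j), c * j * j * j, c * c * j * j) * h(c * c * j, c * c * c), d(h(j, j), c * c * j * j, j * j * j * j) * d(j * j * j, h(j, c), d(j, c, j)) * g(j * j * j) * h(c, c) * j * j * j)
  Sort arguments:  c * c * c * h(c * j * j * j * j, j) * h(d(c * j, j * j * j, c * j) * d(d(j, j, j), c * j * j * j, c * c * j * j) * h(c * c * j, c * c * c), d(h(j, j), c * c * j * j, j * j * j * j) * d(j * j * j, h(j, c), d(j, c, j)) * g(j * j * j) * h(c, c) * j * j * j) * j
  Reassemble:  h(h(c * c * c * h(c * j * j * j * j, j) * h(d(c * j, j * j * j, c * j) * d(d(j, j, j), c * j * j * j, c * c * j * j) * h(c * c * j, c * c * c), d(h(j, j), c * c * j * j, j * j * j * j) * d(j * j * j, h(j, c), d(j, c, j)) * g(j * j * j) * h(c, c) * j * j * j) * j, j), c)

Answer: yes — both canonical forms are h(h(c * c * c * h(c * j * j * j * j, j) * h(d(c * j, j * j * j, c * j) * d(d(j, j, j), c * j * j * j, c * c * j * j) * h(c * c * j, c * c * c), d(h(j, j), c * c * j * j, j * j * j * j) * d(j * j * j, h(j, c), d(j, c, j)) * g(j * j * j) * h(c, c) * j * j * j) * j, j), c)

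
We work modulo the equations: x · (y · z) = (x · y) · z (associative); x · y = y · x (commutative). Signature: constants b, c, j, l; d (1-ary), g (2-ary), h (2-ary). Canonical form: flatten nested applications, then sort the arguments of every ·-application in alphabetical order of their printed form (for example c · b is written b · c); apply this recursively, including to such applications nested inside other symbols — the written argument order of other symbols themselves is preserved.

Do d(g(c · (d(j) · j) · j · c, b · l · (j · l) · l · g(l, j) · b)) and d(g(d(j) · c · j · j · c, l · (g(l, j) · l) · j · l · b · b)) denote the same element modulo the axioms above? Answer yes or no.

Answer: yes — both canonical forms are d(g(c · c · d(j) · j · j, b · b · g(l, j) · j · l · l · l))

Derivation:
Left:  d(g(c · (d(j) · j) · j · c, b · l · (j · l) · l · g(l, j) · b))
  Descend into:  b · l · (j · l) · l · g(l, j) · b
  Flatten:  b · l · j · l · l · g(l, j) · b
  Sort arguments:  b · b · g(l, j) · j · l · l · l
  Put back:  d(g(c · c · d(j) · j · j, b · b · g(l, j) · j · l · l · l))
Right:  d(g(d(j) · c · j · j · c, l · (g(l, j) · l) · j · l · b · b))
  Focus inside:  l · (g(l, j) · l) · j · l · b · b
  Merge nested applications:  l · g(l, j) · l · j · l · b · b
  Sort:  b · b · g(l, j) · j · l · l · l
  Put back:  d(g(c · c · d(j) · j · j, b · b · g(l, j) · j · l · l · l))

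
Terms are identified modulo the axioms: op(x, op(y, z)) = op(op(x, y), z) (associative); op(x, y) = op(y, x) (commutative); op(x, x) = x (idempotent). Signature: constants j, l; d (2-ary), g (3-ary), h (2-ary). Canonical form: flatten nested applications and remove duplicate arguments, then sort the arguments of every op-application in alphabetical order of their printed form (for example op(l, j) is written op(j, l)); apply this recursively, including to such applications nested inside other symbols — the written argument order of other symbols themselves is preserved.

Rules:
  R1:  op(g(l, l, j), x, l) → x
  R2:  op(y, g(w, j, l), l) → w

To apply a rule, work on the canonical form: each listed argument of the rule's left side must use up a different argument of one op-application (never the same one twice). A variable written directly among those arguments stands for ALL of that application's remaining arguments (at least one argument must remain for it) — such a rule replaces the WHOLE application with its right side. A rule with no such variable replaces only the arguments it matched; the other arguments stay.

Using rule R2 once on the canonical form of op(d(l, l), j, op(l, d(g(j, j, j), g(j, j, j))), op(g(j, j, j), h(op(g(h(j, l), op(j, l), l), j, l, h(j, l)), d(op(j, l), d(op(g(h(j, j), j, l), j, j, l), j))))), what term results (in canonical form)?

Canonical form:  op(d(g(j, j, j), g(j, j, j)), d(l, l), g(j, j, j), h(op(g(h(j, l), op(j, l), l), h(j, l), j, l), d(op(j, l), d(op(g(h(j, j), j, l), j, l), j))), j, l)
Match R2:  consume g(h(j, j), j, l), l;  w := h(j, j), y := j
The variable takes the whole remainder — replace the entire application.
New term:  op(d(g(j, j, j), g(j, j, j)), d(l, l), g(j, j, j), h(op(g(h(j, l), op(j, l), l), h(j, l), j, l), d(op(j, l), d(h(j, j), j))), j, l)

Answer: op(d(g(j, j, j), g(j, j, j)), d(l, l), g(j, j, j), h(op(g(h(j, l), op(j, l), l), h(j, l), j, l), d(op(j, l), d(h(j, j), j))), j, l)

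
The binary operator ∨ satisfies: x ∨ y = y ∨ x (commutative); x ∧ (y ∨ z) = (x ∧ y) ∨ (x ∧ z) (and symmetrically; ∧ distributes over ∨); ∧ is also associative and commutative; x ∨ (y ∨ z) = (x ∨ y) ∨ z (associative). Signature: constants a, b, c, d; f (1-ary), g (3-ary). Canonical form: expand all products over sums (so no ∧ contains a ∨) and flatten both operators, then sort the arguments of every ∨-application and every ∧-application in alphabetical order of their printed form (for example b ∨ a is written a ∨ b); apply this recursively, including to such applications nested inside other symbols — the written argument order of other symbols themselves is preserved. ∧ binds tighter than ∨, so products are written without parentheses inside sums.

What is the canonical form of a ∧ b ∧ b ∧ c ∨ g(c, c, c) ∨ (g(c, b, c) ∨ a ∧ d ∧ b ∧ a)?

Un-nest:  a ∧ b ∧ b ∧ c ∨ g(c, c, c) ∨ g(c, b, c) ∨ a ∧ a ∧ b ∧ d
Order the arguments:  a ∧ a ∧ b ∧ d ∨ a ∧ b ∧ b ∧ c ∨ g(c, b, c) ∨ g(c, c, c)

Answer: a ∧ a ∧ b ∧ d ∨ a ∧ b ∧ b ∧ c ∨ g(c, b, c) ∨ g(c, c, c)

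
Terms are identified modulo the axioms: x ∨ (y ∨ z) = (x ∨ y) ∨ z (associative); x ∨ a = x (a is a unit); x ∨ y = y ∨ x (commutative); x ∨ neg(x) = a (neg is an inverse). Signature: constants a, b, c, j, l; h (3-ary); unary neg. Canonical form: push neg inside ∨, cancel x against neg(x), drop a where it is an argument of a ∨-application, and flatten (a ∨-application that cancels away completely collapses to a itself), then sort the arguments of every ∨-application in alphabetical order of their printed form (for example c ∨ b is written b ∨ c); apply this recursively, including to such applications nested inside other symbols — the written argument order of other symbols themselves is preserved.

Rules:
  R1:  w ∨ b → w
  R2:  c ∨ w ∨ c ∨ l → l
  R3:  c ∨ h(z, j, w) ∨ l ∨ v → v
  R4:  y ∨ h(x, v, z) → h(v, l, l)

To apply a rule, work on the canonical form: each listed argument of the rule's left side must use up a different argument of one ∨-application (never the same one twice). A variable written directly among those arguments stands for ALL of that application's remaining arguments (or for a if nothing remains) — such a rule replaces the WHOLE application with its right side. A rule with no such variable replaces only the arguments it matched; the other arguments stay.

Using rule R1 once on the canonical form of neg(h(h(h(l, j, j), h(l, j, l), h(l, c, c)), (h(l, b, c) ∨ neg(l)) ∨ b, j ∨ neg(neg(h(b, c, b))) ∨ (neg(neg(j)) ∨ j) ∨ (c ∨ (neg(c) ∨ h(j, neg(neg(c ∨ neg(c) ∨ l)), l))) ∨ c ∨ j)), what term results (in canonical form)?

Answer: neg(h(h(h(l, j, j), h(l, j, l), h(l, c, c)), h(l, b, c) ∨ neg(l), c ∨ h(b, c, b) ∨ h(j, l, l) ∨ j ∨ j ∨ j ∨ j))

Derivation:
Canonical form:  neg(h(h(h(l, j, j), h(l, j, l), h(l, c, c)), b ∨ h(l, b, c) ∨ neg(l), c ∨ h(b, c, b) ∨ h(j, l, l) ∨ j ∨ j ∨ j ∨ j))
Apply R1:  consuming b;  w := h(l, b, c) ∨ neg(l)
Every leftover argument binds to the variable; the entire application is replaced.
Result:  neg(h(h(h(l, j, j), h(l, j, l), h(l, c, c)), h(l, b, c) ∨ neg(l), c ∨ h(b, c, b) ∨ h(j, l, l) ∨ j ∨ j ∨ j ∨ j))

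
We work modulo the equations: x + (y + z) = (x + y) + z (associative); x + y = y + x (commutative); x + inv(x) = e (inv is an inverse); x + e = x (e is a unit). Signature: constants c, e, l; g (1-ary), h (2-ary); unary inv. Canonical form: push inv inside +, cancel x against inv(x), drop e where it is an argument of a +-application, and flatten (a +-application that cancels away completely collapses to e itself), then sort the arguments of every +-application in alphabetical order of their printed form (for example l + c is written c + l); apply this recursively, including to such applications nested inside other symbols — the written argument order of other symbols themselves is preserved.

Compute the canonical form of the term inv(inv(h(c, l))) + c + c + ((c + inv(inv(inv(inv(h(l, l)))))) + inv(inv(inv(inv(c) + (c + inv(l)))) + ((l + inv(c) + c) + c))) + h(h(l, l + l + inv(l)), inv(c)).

Push inv inside:  distribute inv over + and collapse double inv
Inverses cancel:  l cancels
Collect terms:  h(c, l) + c + c + h(l, l) + h(h(l, l), inv(c))
Sort:  c + c + h(c, l) + h(h(l, l), inv(c)) + h(l, l)

Answer: c + c + h(c, l) + h(h(l, l), inv(c)) + h(l, l)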